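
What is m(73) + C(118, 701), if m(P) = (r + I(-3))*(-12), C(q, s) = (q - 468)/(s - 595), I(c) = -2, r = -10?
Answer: 7457/53 ≈ 140.70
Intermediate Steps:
C(q, s) = (-468 + q)/(-595 + s)
m(P) = 144 (m(P) = (-10 - 2)*(-12) = -12*(-12) = 144)
m(73) + C(118, 701) = 144 + (-468 + 118)/(-595 + 701) = 144 - 350/106 = 144 + (1/106)*(-350) = 144 - 175/53 = 7457/53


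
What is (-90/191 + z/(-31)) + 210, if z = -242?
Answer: 1286842/5921 ≈ 217.34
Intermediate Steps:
(-90/191 + z/(-31)) + 210 = (-90/191 - 242/(-31)) + 210 = (-90*1/191 - 242*(-1/31)) + 210 = (-90/191 + 242/31) + 210 = 43432/5921 + 210 = 1286842/5921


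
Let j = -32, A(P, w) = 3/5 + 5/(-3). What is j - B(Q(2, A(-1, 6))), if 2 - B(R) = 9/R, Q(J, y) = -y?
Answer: -409/16 ≈ -25.563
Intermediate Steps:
A(P, w) = -16/15 (A(P, w) = 3*(1/5) + 5*(-1/3) = 3/5 - 5/3 = -16/15)
B(R) = 2 - 9/R
j - B(Q(2, A(-1, 6))) = -32 - (2 - 9/((-1*(-16/15)))) = -32 - (2 - 9/16/15) = -32 - (2 - 9*15/16) = -32 - (2 - 135/16) = -32 - 1*(-103/16) = -32 + 103/16 = -409/16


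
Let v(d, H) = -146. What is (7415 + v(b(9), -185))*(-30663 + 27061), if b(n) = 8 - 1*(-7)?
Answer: -26182938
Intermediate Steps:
b(n) = 15 (b(n) = 8 + 7 = 15)
(7415 + v(b(9), -185))*(-30663 + 27061) = (7415 - 146)*(-30663 + 27061) = 7269*(-3602) = -26182938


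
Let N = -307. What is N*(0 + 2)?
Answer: -614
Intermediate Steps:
N*(0 + 2) = -307*(0 + 2) = -307*2 = -614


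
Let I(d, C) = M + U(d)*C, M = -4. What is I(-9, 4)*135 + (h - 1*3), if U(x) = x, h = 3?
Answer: -5400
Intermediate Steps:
I(d, C) = -4 + C*d (I(d, C) = -4 + d*C = -4 + C*d)
I(-9, 4)*135 + (h - 1*3) = (-4 + 4*(-9))*135 + (3 - 1*3) = (-4 - 36)*135 + (3 - 3) = -40*135 + 0 = -5400 + 0 = -5400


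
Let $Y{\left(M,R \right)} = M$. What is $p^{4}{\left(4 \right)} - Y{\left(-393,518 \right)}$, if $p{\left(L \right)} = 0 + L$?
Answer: $649$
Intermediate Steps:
$p{\left(L \right)} = L$
$p^{4}{\left(4 \right)} - Y{\left(-393,518 \right)} = 4^{4} - -393 = 256 + 393 = 649$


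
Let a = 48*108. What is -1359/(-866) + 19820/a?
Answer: 3026147/561168 ≈ 5.3926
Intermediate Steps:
a = 5184
-1359/(-866) + 19820/a = -1359/(-866) + 19820/5184 = -1359*(-1/866) + 19820*(1/5184) = 1359/866 + 4955/1296 = 3026147/561168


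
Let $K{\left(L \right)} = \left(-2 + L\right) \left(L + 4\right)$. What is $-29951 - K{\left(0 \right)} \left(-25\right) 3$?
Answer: $-30551$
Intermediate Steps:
$K{\left(L \right)} = \left(-2 + L\right) \left(4 + L\right)$
$-29951 - K{\left(0 \right)} \left(-25\right) 3 = -29951 - \left(-8 + 0^{2} + 2 \cdot 0\right) \left(-25\right) 3 = -29951 - \left(-8 + 0 + 0\right) \left(-25\right) 3 = -29951 - \left(-8\right) \left(-25\right) 3 = -29951 - 200 \cdot 3 = -29951 - 600 = -30551$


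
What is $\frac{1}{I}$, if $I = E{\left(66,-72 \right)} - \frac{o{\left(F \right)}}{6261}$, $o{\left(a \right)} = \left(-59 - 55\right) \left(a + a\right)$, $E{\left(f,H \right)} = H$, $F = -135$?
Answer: $- \frac{2087}{160524} \approx -0.013001$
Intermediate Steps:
$o{\left(a \right)} = - 228 a$ ($o{\left(a \right)} = - 114 \cdot 2 a = - 228 a$)
$I = - \frac{160524}{2087}$ ($I = -72 - \frac{\left(-228\right) \left(-135\right)}{6261} = -72 - 30780 \cdot \frac{1}{6261} = -72 - \frac{10260}{2087} = - \frac{160524}{2087} \approx -76.916$)
$\frac{1}{I} = \frac{1}{- \frac{160524}{2087}} = - \frac{2087}{160524}$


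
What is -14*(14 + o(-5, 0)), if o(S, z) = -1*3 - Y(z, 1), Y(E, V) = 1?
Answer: -140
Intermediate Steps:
o(S, z) = -4 (o(S, z) = -1*3 - 1*1 = -3 - 1 = -4)
-14*(14 + o(-5, 0)) = -14*(14 - 4) = -14*10 = -140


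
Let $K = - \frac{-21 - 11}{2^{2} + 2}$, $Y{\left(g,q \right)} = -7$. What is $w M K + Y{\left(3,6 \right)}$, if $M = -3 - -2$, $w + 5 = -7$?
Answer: $57$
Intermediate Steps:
$w = -12$ ($w = -5 - 7 = -12$)
$K = \frac{16}{3}$ ($K = - \frac{-32}{4 + 2} = - \frac{-32}{6} = \left(-1\right) \left(- \frac{16}{3}\right) = \frac{16}{3} \approx 5.3333$)
$M = -1$ ($M = -3 + 2 = -1$)
$w M K + Y{\left(3,6 \right)} = \left(-12\right) \left(-1\right) \frac{16}{3} - 7 = 12 \cdot \frac{16}{3} - 7 = 64 - 7 = 57$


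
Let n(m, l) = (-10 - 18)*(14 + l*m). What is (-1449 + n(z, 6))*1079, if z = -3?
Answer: -1442623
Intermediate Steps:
n(m, l) = -392 - 28*l*m (n(m, l) = -28*(14 + l*m) = -392 - 28*l*m)
(-1449 + n(z, 6))*1079 = (-1449 + (-392 - 28*6*(-3)))*1079 = (-1449 + (-392 + 504))*1079 = (-1449 + 112)*1079 = -1337*1079 = -1442623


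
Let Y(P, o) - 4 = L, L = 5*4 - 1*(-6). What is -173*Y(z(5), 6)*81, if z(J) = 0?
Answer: -420390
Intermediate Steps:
L = 26 (L = 20 + 6 = 26)
Y(P, o) = 30 (Y(P, o) = 4 + 26 = 30)
-173*Y(z(5), 6)*81 = -173*30*81 = -5190*81 = -420390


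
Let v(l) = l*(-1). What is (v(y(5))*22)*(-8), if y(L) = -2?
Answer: -352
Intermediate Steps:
v(l) = -l
(v(y(5))*22)*(-8) = (-1*(-2)*22)*(-8) = (2*22)*(-8) = 44*(-8) = -352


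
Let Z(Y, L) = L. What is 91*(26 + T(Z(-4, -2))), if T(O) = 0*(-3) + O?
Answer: 2184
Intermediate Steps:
T(O) = O (T(O) = 0 + O = O)
91*(26 + T(Z(-4, -2))) = 91*(26 - 2) = 91*24 = 2184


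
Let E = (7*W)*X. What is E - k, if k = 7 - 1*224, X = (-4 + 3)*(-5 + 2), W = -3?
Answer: 154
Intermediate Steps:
X = 3 (X = -1*(-3) = 3)
k = -217 (k = 7 - 224 = -217)
E = -63 (E = (7*(-3))*3 = -21*3 = -63)
E - k = -63 - 1*(-217) = -63 + 217 = 154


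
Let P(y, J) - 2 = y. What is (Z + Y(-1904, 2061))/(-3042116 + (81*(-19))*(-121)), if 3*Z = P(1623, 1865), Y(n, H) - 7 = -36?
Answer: -1538/8567691 ≈ -0.00017951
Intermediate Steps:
Y(n, H) = -29 (Y(n, H) = 7 - 36 = -29)
P(y, J) = 2 + y
Z = 1625/3 (Z = (2 + 1623)/3 = (⅓)*1625 = 1625/3 ≈ 541.67)
(Z + Y(-1904, 2061))/(-3042116 + (81*(-19))*(-121)) = (1625/3 - 29)/(-3042116 + (81*(-19))*(-121)) = 1538/(3*(-3042116 - 1539*(-121))) = 1538/(3*(-3042116 + 186219)) = (1538/3)/(-2855897) = (1538/3)*(-1/2855897) = -1538/8567691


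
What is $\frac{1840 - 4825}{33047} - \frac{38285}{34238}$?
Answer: $- \frac{71968675}{59550694} \approx -1.2085$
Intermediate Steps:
$\frac{1840 - 4825}{33047} - \frac{38285}{34238} = \left(1840 - 4825\right) \frac{1}{33047} - \frac{2015}{1802} = \left(-2985\right) \frac{1}{33047} - \frac{2015}{1802} = - \frac{2985}{33047} - \frac{2015}{1802} = - \frac{71968675}{59550694}$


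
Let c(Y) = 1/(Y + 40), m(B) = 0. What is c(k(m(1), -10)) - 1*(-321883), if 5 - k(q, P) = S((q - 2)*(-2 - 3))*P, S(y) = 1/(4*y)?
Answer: 58260827/181 ≈ 3.2188e+5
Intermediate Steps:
S(y) = 1/(4*y)
k(q, P) = 5 - P/(4*(10 - 5*q)) (k(q, P) = 5 - 1/(4*(((q - 2)*(-2 - 3))))*P = 5 - 1/(4*(((-2 + q)*(-5))))*P = 5 - 1/(4*(10 - 5*q))*P = 5 - P/(4*(10 - 5*q)))
c(Y) = 1/(40 + Y)
c(k(m(1), -10)) - 1*(-321883) = 1/(40 + (-200 - 10 + 100*0)/(20*(-2 + 0))) - 1*(-321883) = 1/(40 + (1/20)*(-200 - 10 + 0)/(-2)) + 321883 = 1/(40 + (1/20)*(-1/2)*(-210)) + 321883 = 1/(40 + 21/4) + 321883 = 1/(181/4) + 321883 = 4/181 + 321883 = 58260827/181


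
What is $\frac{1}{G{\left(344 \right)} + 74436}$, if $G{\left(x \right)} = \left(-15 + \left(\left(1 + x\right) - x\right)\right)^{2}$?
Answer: $\frac{1}{74632} \approx 1.3399 \cdot 10^{-5}$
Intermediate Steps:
$G{\left(x \right)} = 196$ ($G{\left(x \right)} = \left(-15 + 1\right)^{2} = \left(-14\right)^{2} = 196$)
$\frac{1}{G{\left(344 \right)} + 74436} = \frac{1}{196 + 74436} = \frac{1}{74632}$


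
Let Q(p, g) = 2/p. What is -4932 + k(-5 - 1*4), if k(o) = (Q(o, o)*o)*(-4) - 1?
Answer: -4941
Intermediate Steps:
k(o) = -9 (k(o) = ((2/o)*o)*(-4) - 1 = 2*(-4) - 1 = -8 - 1 = -9)
-4932 + k(-5 - 1*4) = -4932 - 9 = -4941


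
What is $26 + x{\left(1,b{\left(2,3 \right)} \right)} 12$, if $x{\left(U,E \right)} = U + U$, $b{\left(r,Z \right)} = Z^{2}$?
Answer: $50$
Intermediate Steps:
$x{\left(U,E \right)} = 2 U$
$26 + x{\left(1,b{\left(2,3 \right)} \right)} 12 = 26 + 2 \cdot 1 \cdot 12 = 26 + 2 \cdot 12 = 26 + 24 = 50$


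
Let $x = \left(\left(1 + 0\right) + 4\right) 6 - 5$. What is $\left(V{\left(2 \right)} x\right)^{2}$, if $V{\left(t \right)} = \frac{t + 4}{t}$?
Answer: $5625$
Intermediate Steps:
$V{\left(t \right)} = \frac{4 + t}{t}$
$x = 25$ ($x = \left(1 + 4\right) 6 - 5 = 5 \cdot 6 - 5 = 30 - 5 = 25$)
$\left(V{\left(2 \right)} x\right)^{2} = \left(\frac{4 + 2}{2} \cdot 25\right)^{2} = \left(\frac{1}{2} \cdot 6 \cdot 25\right)^{2} = \left(3 \cdot 25\right)^{2} = 75^{2} = 5625$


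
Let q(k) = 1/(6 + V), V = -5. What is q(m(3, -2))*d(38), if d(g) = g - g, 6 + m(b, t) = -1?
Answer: 0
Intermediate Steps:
m(b, t) = -7 (m(b, t) = -6 - 1 = -7)
d(g) = 0
q(k) = 1 (q(k) = 1/(6 - 5) = 1/1 = 1)
q(m(3, -2))*d(38) = 1*0 = 0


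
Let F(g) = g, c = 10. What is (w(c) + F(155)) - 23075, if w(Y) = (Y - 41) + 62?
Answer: -22889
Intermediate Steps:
w(Y) = 21 + Y (w(Y) = (-41 + Y) + 62 = 21 + Y)
(w(c) + F(155)) - 23075 = ((21 + 10) + 155) - 23075 = (31 + 155) - 23075 = 186 - 23075 = -22889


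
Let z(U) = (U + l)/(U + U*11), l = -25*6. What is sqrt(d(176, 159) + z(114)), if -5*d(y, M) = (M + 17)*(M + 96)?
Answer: 7*I*sqrt(264518)/38 ≈ 94.742*I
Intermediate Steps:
l = -150
d(y, M) = -(17 + M)*(96 + M)/5 (d(y, M) = -(M + 17)*(M + 96)/5 = -(17 + M)*(96 + M)/5)
z(U) = (-150 + U)/(12*U) (z(U) = (U - 150)/(U + U*11) = (-150 + U)/(U + 11*U) = (-150 + U)/((12*U)) = (-150 + U)*(1/(12*U)) = (-150 + U)/(12*U))
sqrt(d(176, 159) + z(114)) = sqrt((-1632/5 - 113/5*159 - 1/5*159**2) + (1/12)*(-150 + 114)/114) = sqrt((-1632/5 - 17967/5 - 1/5*25281) + (1/12)*(1/114)*(-36)) = sqrt((-1632/5 - 17967/5 - 25281/5) - 1/38) = sqrt(-8976 - 1/38) = sqrt(-341089/38) = 7*I*sqrt(264518)/38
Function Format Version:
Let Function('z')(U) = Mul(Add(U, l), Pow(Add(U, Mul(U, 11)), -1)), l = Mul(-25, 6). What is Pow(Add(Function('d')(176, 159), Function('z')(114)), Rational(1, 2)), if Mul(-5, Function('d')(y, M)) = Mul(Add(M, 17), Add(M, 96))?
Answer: Mul(Rational(7, 38), I, Pow(264518, Rational(1, 2))) ≈ Mul(94.742, I)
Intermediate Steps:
l = -150
Function('d')(y, M) = Mul(Rational(-1, 5), Add(17, M), Add(96, M)) (Function('d')(y, M) = Mul(Rational(-1, 5), Mul(Add(M, 17), Add(M, 96))) = Mul(Rational(-1, 5), Mul(Add(17, M), Add(96, M))) = Mul(Rational(-1, 5), Add(17, M), Add(96, M)))
Function('z')(U) = Mul(Rational(1, 12), Pow(U, -1), Add(-150, U)) (Function('z')(U) = Mul(Add(U, -150), Pow(Add(U, Mul(U, 11)), -1)) = Mul(Add(-150, U), Pow(Add(U, Mul(11, U)), -1)) = Mul(Add(-150, U), Pow(Mul(12, U), -1)) = Mul(Add(-150, U), Mul(Rational(1, 12), Pow(U, -1))) = Mul(Rational(1, 12), Pow(U, -1), Add(-150, U)))
Pow(Add(Function('d')(176, 159), Function('z')(114)), Rational(1, 2)) = Pow(Add(Add(Rational(-1632, 5), Mul(Rational(-113, 5), 159), Mul(Rational(-1, 5), Pow(159, 2))), Mul(Rational(1, 12), Pow(114, -1), Add(-150, 114))), Rational(1, 2)) = Pow(Add(Add(Rational(-1632, 5), Rational(-17967, 5), Mul(Rational(-1, 5), 25281)), Mul(Rational(1, 12), Rational(1, 114), -36)), Rational(1, 2)) = Pow(Add(Add(Rational(-1632, 5), Rational(-17967, 5), Rational(-25281, 5)), Rational(-1, 38)), Rational(1, 2)) = Pow(Add(-8976, Rational(-1, 38)), Rational(1, 2)) = Pow(Rational(-341089, 38), Rational(1, 2)) = Mul(Rational(7, 38), I, Pow(264518, Rational(1, 2)))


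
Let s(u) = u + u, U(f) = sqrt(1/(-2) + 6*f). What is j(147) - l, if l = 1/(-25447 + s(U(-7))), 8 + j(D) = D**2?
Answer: 13987727121826/647549979 + I*sqrt(170)/647549979 ≈ 21601.0 + 2.0135e-8*I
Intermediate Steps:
U(f) = sqrt(-1/2 + 6*f)
s(u) = 2*u
j(D) = -8 + D**2
l = 1/(-25447 + I*sqrt(170)) (l = 1/(-25447 + 2*(sqrt(-2 + 24*(-7))/2)) = 1/(-25447 + 2*(sqrt(-2 - 168)/2)) = 1/(-25447 + 2*(sqrt(-170)/2)) = 1/(-25447 + 2*((I*sqrt(170))/2)) = 1/(-25447 + 2*(I*sqrt(170)/2)) = 1/(-25447 + I*sqrt(170)) ≈ -3.9297e-5 - 2.01e-8*I)
j(147) - l = (-8 + 147**2) - (-25447/647549979 - I*sqrt(170)/647549979) = (-8 + 21609) + (25447/647549979 + I*sqrt(170)/647549979) = 21601 + (25447/647549979 + I*sqrt(170)/647549979) = 13987727121826/647549979 + I*sqrt(170)/647549979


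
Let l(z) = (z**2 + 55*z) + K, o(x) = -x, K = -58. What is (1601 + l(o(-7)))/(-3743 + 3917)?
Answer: 659/58 ≈ 11.362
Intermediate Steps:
l(z) = -58 + z**2 + 55*z (l(z) = (z**2 + 55*z) - 58 = -58 + z**2 + 55*z)
(1601 + l(o(-7)))/(-3743 + 3917) = (1601 + (-58 + (-1*(-7))**2 + 55*(-1*(-7))))/(-3743 + 3917) = (1601 + (-58 + 7**2 + 55*7))/174 = (1601 + (-58 + 49 + 385))*(1/174) = (1601 + 376)*(1/174) = 1977*(1/174) = 659/58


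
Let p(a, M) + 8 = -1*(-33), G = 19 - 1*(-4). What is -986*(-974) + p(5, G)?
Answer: 960389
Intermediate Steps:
G = 23 (G = 19 + 4 = 23)
p(a, M) = 25 (p(a, M) = -8 - 1*(-33) = -8 + 33 = 25)
-986*(-974) + p(5, G) = -986*(-974) + 25 = 960364 + 25 = 960389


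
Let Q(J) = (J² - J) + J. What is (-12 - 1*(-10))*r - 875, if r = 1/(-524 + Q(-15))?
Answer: -261623/299 ≈ -874.99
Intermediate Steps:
Q(J) = J²
r = -1/299 (r = 1/(-524 + (-15)²) = 1/(-524 + 225) = 1/(-299) = -1/299 ≈ -0.0033445)
(-12 - 1*(-10))*r - 875 = (-12 - 1*(-10))*(-1/299) - 875 = (-12 + 10)*(-1/299) - 875 = -2*(-1/299) - 875 = 2/299 - 875 = -261623/299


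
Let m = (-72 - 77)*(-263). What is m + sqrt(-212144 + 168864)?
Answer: 39187 + 4*I*sqrt(2705) ≈ 39187.0 + 208.04*I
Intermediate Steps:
m = 39187 (m = -149*(-263) = 39187)
m + sqrt(-212144 + 168864) = 39187 + sqrt(-212144 + 168864) = 39187 + sqrt(-43280) = 39187 + 4*I*sqrt(2705)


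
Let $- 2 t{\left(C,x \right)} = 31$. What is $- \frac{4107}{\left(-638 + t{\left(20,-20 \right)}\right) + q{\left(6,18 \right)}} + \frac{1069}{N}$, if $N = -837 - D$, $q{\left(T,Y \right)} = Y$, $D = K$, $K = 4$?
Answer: $\frac{5549275}{1068911} \approx 5.1915$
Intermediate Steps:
$D = 4$
$t{\left(C,x \right)} = - \frac{31}{2}$ ($t{\left(C,x \right)} = \left(- \frac{1}{2}\right) 31 = - \frac{31}{2}$)
$N = -841$ ($N = -837 - 4 = -841$)
$- \frac{4107}{\left(-638 + t{\left(20,-20 \right)}\right) + q{\left(6,18 \right)}} + \frac{1069}{N} = - \frac{4107}{\left(-638 - \frac{31}{2}\right) + 18} + \frac{1069}{-841} = - \frac{4107}{- \frac{1307}{2} + 18} + 1069 \left(- \frac{1}{841}\right) = - \frac{4107}{- \frac{1271}{2}} - \frac{1069}{841} = \left(-4107\right) \left(- \frac{2}{1271}\right) - \frac{1069}{841} = \frac{8214}{1271} - \frac{1069}{841} = \frac{5549275}{1068911}$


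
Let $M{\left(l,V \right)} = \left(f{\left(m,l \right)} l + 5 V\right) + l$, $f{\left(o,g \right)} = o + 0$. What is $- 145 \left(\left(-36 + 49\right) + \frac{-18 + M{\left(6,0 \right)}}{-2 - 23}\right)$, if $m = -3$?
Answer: $-2059$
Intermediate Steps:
$f{\left(o,g \right)} = o$
$M{\left(l,V \right)} = - 2 l + 5 V$ ($M{\left(l,V \right)} = \left(- 3 l + 5 V\right) + l = - 2 l + 5 V$)
$- 145 \left(\left(-36 + 49\right) + \frac{-18 + M{\left(6,0 \right)}}{-2 - 23}\right) = - 145 \left(\left(-36 + 49\right) + \frac{-18 + \left(\left(-2\right) 6 + 5 \cdot 0\right)}{-2 - 23}\right) = - 145 \left(13 + \frac{-18 + \left(-12 + 0\right)}{-25}\right) = - 145 \left(13 + \left(-18 - 12\right) \left(- \frac{1}{25}\right)\right) = - 145 \left(13 - - \frac{6}{5}\right) = - 145 \left(13 + \frac{6}{5}\right) = \left(-145\right) \frac{71}{5} = -2059$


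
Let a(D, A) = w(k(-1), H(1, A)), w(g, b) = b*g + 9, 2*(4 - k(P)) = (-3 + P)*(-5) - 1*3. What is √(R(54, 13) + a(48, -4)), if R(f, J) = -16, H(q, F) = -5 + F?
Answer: √134/2 ≈ 5.7879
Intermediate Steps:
k(P) = -2 + 5*P/2 (k(P) = 4 - ((-3 + P)*(-5) - 1*3)/2 = 4 - ((15 - 5*P) - 3)/2 = 4 - (12 - 5*P)/2 = 4 + (-6 + 5*P/2) = -2 + 5*P/2)
w(g, b) = 9 + b*g
a(D, A) = 63/2 - 9*A/2 (a(D, A) = 9 + (-5 + A)*(-2 + (5/2)*(-1)) = 9 + (-5 + A)*(-2 - 5/2) = 9 + (-5 + A)*(-9/2) = 9 + (45/2 - 9*A/2) = 63/2 - 9*A/2)
√(R(54, 13) + a(48, -4)) = √(-16 + (63/2 - 9/2*(-4))) = √(-16 + (63/2 + 18)) = √(-16 + 99/2) = √(67/2) = √134/2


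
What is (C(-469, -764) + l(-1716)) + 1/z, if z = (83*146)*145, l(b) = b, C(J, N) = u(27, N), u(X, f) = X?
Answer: -2967758789/1757110 ≈ -1689.0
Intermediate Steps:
C(J, N) = 27
z = 1757110 (z = 12118*145 = 1757110)
(C(-469, -764) + l(-1716)) + 1/z = (27 - 1716) + 1/1757110 = -1689 + 1/1757110 = -2967758789/1757110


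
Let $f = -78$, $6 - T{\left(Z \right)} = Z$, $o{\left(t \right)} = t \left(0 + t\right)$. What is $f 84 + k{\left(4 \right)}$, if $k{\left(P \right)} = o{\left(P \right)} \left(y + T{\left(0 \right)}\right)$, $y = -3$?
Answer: $-6504$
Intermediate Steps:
$o{\left(t \right)} = t^{2}$ ($o{\left(t \right)} = t t = t^{2}$)
$T{\left(Z \right)} = 6 - Z$
$k{\left(P \right)} = 3 P^{2}$ ($k{\left(P \right)} = P^{2} \left(-3 + \left(6 - 0\right)\right) = P^{2} \left(-3 + \left(6 + 0\right)\right) = P^{2} \left(-3 + 6\right) = P^{2} \cdot 3 = 3 P^{2}$)
$f 84 + k{\left(4 \right)} = \left(-78\right) 84 + 3 \cdot 4^{2} = -6552 + 3 \cdot 16 = -6552 + 48 = -6504$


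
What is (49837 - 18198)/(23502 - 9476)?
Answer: 31639/14026 ≈ 2.2557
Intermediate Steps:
(49837 - 18198)/(23502 - 9476) = 31639/14026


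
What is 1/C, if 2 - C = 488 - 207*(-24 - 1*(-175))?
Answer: 1/30771 ≈ 3.2498e-5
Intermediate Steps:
C = 30771 (C = 2 - (488 - 207*(-24 - 1*(-175))) = 2 - (488 - 207*(-24 + 175)) = 2 - (488 - 207*151) = 2 - (488 - 31257) = 2 - 1*(-30769) = 2 + 30769 = 30771)
1/C = 1/30771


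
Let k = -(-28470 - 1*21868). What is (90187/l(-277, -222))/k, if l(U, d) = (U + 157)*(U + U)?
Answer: 90187/3346470240 ≈ 2.6950e-5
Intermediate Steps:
l(U, d) = 2*U*(157 + U) (l(U, d) = (157 + U)*(2*U) = 2*U*(157 + U))
k = 50338 (k = -(-28470 - 21868) = -1*(-50338) = 50338)
(90187/l(-277, -222))/k = (90187/((2*(-277)*(157 - 277))))/50338 = (90187/((2*(-277)*(-120))))*(1/50338) = (90187/66480)*(1/50338) = 90187/3346470240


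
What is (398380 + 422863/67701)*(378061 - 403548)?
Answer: -687413629782341/67701 ≈ -1.0154e+10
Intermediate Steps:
(398380 + 422863/67701)*(378061 - 403548) = (398380 + 422863*(1/67701))*(-25487) = (398380 + 422863/67701)*(-25487) = (26971147243/67701)*(-25487) = -687413629782341/67701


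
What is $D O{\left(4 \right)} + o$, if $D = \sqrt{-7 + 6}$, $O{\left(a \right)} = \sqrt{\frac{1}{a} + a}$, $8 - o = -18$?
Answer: $26 + \frac{i \sqrt{17}}{2} \approx 26.0 + 2.0616 i$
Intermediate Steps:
$o = 26$ ($o = 8 - -18 = 8 + 18 = 26$)
$O{\left(a \right)} = \sqrt{a + \frac{1}{a}}$
$D = i$ ($D = \sqrt{-1} = i \approx 1.0 i$)
$D O{\left(4 \right)} + o = i \sqrt{4 + \frac{1}{4}} + 26 = i \sqrt{\frac{17}{4}} + 26 = i \frac{\sqrt{17}}{2} + 26 = \frac{i \sqrt{17}}{2} + 26 = 26 + \frac{i \sqrt{17}}{2}$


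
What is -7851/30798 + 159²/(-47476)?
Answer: -191889719/243694308 ≈ -0.78742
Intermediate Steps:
-7851/30798 + 159²/(-47476) = -7851*1/30798 + 25281*(-1/47476) = -2617/10266 - 25281/47476 = -191889719/243694308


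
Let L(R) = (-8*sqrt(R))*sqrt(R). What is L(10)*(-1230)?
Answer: 98400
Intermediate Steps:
L(R) = -8*R
L(10)*(-1230) = -8*10*(-1230) = -80*(-1230) = 98400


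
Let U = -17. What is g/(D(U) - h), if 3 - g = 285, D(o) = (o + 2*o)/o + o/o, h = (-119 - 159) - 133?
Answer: -282/415 ≈ -0.67952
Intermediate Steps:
h = -411 (h = -278 - 133 = -411)
D(o) = 4 (D(o) = (3*o)/o + 1 = 3 + 1 = 4)
g = -282 (g = 3 - 1*285 = 3 - 285 = -282)
g/(D(U) - h) = -282/(4 - 1*(-411)) = -282/(4 + 411) = -282/415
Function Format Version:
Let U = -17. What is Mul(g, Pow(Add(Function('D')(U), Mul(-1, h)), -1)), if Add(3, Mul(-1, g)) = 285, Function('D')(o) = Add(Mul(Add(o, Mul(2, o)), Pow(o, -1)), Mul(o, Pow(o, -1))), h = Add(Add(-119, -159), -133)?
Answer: Rational(-282, 415) ≈ -0.67952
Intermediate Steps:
h = -411 (h = Add(-278, -133) = -411)
Function('D')(o) = 4 (Function('D')(o) = Add(Mul(Mul(3, o), Pow(o, -1)), 1) = Add(3, 1) = 4)
g = -282 (g = Add(3, Mul(-1, 285)) = Add(3, -285) = -282)
Mul(g, Pow(Add(Function('D')(U), Mul(-1, h)), -1)) = Mul(-282, Pow(Add(4, Mul(-1, -411)), -1)) = Mul(-282, Pow(Add(4, 411), -1)) = Mul(-282, Pow(415, -1)) = Mul(-282, Rational(1, 415)) = Rational(-282, 415)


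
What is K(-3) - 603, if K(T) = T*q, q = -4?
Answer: -591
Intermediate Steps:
K(T) = -4*T (K(T) = T*(-4) = -4*T)
K(-3) - 603 = -4*(-3) - 603 = 12 - 603 = -591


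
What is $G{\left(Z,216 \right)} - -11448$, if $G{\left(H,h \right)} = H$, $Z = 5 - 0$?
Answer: $11453$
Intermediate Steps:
$Z = 5$ ($Z = 5 + 0 = 5$)
$G{\left(Z,216 \right)} - -11448 = 5 - -11448 = 5 + 11448 = 11453$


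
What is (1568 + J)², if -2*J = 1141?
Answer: 3980025/4 ≈ 9.9501e+5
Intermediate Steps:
J = -1141/2 (J = -½*1141 = -1141/2 ≈ -570.50)
(1568 + J)² = (1568 - 1141/2)² = (1995/2)² = 3980025/4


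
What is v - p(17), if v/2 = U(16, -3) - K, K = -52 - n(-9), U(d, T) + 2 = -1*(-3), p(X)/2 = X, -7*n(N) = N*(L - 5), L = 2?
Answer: 450/7 ≈ 64.286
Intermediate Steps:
n(N) = 3*N/7 (n(N) = -N*(2 - 5)/7 = -N*(-3)/7 = -(-3)*N/7 = 3*N/7)
p(X) = 2*X
U(d, T) = 1 (U(d, T) = -2 - 1*(-3) = -2 + 3 = 1)
K = -337/7 (K = -52 - 3*(-9)/7 = -52 - 1*(-27/7) = -52 + 27/7 = -337/7 ≈ -48.143)
v = 688/7 (v = 2*(1 - 1*(-337/7)) = 2*(1 + 337/7) = 2*(344/7) = 688/7 ≈ 98.286)
v - p(17) = 688/7 - 2*17 = 688/7 - 1*34 = 688/7 - 34 = 450/7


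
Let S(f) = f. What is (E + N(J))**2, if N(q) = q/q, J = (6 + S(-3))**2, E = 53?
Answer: 2916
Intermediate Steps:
J = 9 (J = (6 - 3)**2 = 3**2 = 9)
N(q) = 1
(E + N(J))**2 = (53 + 1)**2 = 54**2 = 2916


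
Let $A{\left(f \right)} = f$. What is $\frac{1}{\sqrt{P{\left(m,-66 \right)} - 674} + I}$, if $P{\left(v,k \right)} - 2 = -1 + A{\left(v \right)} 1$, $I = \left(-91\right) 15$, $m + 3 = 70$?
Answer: $- \frac{455}{621277} - \frac{i \sqrt{606}}{1863831} \approx -0.00073236 - 1.3208 \cdot 10^{-5} i$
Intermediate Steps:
$m = 67$ ($m = -3 + 70 = 67$)
$I = -1365$
$P{\left(v,k \right)} = 1 + v$ ($P{\left(v,k \right)} = 2 + \left(-1 + v 1\right) = 2 + \left(-1 + v\right) = 1 + v$)
$\frac{1}{\sqrt{P{\left(m,-66 \right)} - 674} + I} = \frac{1}{\sqrt{\left(1 + 67\right) - 674} - 1365} = \frac{1}{\sqrt{68 - 674} - 1365} = \frac{1}{\sqrt{-606} - 1365} = \frac{1}{i \sqrt{606} - 1365} = \frac{1}{-1365 + i \sqrt{606}}$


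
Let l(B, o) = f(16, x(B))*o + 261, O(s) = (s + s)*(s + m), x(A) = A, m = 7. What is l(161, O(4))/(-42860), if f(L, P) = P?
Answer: -14429/42860 ≈ -0.33665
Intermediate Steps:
O(s) = 2*s*(7 + s) (O(s) = (s + s)*(s + 7) = (2*s)*(7 + s) = 2*s*(7 + s))
l(B, o) = 261 + B*o (l(B, o) = B*o + 261 = 261 + B*o)
l(161, O(4))/(-42860) = (261 + 161*(2*4*(7 + 4)))/(-42860) = (261 + 161*(2*4*11))*(-1/42860) = (261 + 161*88)*(-1/42860) = (261 + 14168)*(-1/42860) = 14429*(-1/42860) = -14429/42860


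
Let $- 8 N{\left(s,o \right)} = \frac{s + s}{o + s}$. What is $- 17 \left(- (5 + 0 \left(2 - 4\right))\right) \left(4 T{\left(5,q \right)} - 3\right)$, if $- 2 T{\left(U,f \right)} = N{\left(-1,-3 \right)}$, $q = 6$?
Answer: $- \frac{1955}{8} \approx -244.38$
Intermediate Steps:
$N{\left(s,o \right)} = - \frac{s}{4 \left(o + s\right)}$ ($N{\left(s,o \right)} = - \frac{\left(s + s\right) \frac{1}{o + s}}{8} = - \frac{2 s \frac{1}{o + s}}{8} = - \frac{s}{4 \left(o + s\right)}$)
$T{\left(U,f \right)} = \frac{1}{32}$ ($T{\left(U,f \right)} = - \frac{\left(-1\right) \left(-1\right) \frac{1}{4 \left(-3\right) + 4 \left(-1\right)}}{2} = - \frac{\left(-1\right) \left(-1\right) \frac{1}{-12 - 4}}{2} = - \frac{\left(-1\right) \left(-1\right) \frac{1}{-16}}{2} = - \frac{\left(-1\right) \left(-1\right) \left(- \frac{1}{16}\right)}{2} = \left(- \frac{1}{2}\right) \left(- \frac{1}{16}\right) = \frac{1}{32}$)
$- 17 \left(- (5 + 0 \left(2 - 4\right))\right) \left(4 T{\left(5,q \right)} - 3\right) = - 17 \left(- (5 + 0 \left(2 - 4\right))\right) \left(4 \cdot \frac{1}{32} - 3\right) = - 17 \left(- (5 + 0 \left(-2\right))\right) \left(\frac{1}{8} - 3\right) = - 17 \left(- (5 + 0)\right) \left(- \frac{23}{8}\right) = - 17 \left(\left(-1\right) 5\right) \left(- \frac{23}{8}\right) = \left(-17\right) \left(-5\right) \left(- \frac{23}{8}\right) = 85 \left(- \frac{23}{8}\right) = - \frac{1955}{8}$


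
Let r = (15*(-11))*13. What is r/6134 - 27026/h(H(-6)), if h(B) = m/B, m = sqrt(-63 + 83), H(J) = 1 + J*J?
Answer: -2145/6134 - 499981*sqrt(5)/5 ≈ -2.2360e+5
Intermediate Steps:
H(J) = 1 + J**2
m = 2*sqrt(5) (m = sqrt(20) = 2*sqrt(5) ≈ 4.4721)
r = -2145 (r = -165*13 = -2145)
h(B) = 2*sqrt(5)/B (h(B) = (2*sqrt(5))/B = 2*sqrt(5)/B)
r/6134 - 27026/h(H(-6)) = -2145/6134 - 27026*sqrt(5)*(1 + (-6)**2)/10 = -2145*1/6134 - 27026*sqrt(5)*(1 + 36)/10 = -2145/6134 - 27026*37*sqrt(5)/10 = -2145/6134 - 499981*sqrt(5)/5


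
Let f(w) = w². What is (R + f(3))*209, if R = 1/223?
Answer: 419672/223 ≈ 1881.9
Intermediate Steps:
R = 1/223 ≈ 0.0044843
(R + f(3))*209 = (1/223 + 3²)*209 = (1/223 + 9)*209 = (2008/223)*209 = 419672/223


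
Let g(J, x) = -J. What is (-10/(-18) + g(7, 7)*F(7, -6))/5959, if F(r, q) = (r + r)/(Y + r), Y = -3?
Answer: -431/107262 ≈ -0.0040182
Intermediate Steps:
F(r, q) = 2*r/(-3 + r) (F(r, q) = (r + r)/(-3 + r) = (2*r)/(-3 + r) = 2*r/(-3 + r))
(-10/(-18) + g(7, 7)*F(7, -6))/5959 = (-10/(-18) + (-1*7)*(2*7/(-3 + 7)))/5959 = (-10*(-1/18) - 14*7/4)*(1/5959) = (5/9 - 14*7/4)*(1/5959) = (5/9 - 7*7/2)*(1/5959) = (5/9 - 49/2)*(1/5959) = -431/18*1/5959 = -431/107262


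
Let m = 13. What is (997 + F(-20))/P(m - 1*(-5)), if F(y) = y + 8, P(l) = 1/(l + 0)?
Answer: 17730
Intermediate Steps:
P(l) = 1/l
F(y) = 8 + y
(997 + F(-20))/P(m - 1*(-5)) = (997 + (8 - 20))/(1/(13 - 1*(-5))) = (997 - 12)/(1/(13 + 5)) = 985/(1/18) = 985*18 = 17730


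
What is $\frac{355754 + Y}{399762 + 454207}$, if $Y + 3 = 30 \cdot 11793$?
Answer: $\frac{709541}{853969} \approx 0.83087$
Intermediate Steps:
$Y = 353787$ ($Y = -3 + 30 \cdot 11793 = -3 + 353790 = 353787$)
$\frac{355754 + Y}{399762 + 454207} = \frac{355754 + 353787}{399762 + 454207} = \frac{709541}{853969}$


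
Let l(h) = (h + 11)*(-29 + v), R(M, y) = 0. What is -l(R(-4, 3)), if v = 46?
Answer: -187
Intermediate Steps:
l(h) = 187 + 17*h (l(h) = (h + 11)*(-29 + 46) = (11 + h)*17 = 187 + 17*h)
-l(R(-4, 3)) = -(187 + 17*0) = -(187 + 0) = -1*187 = -187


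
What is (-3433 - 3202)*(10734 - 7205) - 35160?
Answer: -23450075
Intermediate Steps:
(-3433 - 3202)*(10734 - 7205) - 35160 = -6635*3529 - 35160 = -23414915 - 35160 = -23450075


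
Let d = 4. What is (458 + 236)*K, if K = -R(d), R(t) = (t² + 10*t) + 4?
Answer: -41640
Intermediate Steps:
R(t) = 4 + t² + 10*t
K = -60 (K = -(4 + 4² + 10*4) = -(4 + 16 + 40) = -1*60 = -60)
(458 + 236)*K = (458 + 236)*(-60) = 694*(-60) = -41640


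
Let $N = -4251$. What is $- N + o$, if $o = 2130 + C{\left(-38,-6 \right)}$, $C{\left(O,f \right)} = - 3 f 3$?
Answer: $6435$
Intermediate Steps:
$C{\left(O,f \right)} = - 9 f$
$o = 2184$ ($o = 2130 - -54 = 2130 + 54 = 2184$)
$- N + o = \left(-1\right) \left(-4251\right) + 2184 = 4251 + 2184 = 6435$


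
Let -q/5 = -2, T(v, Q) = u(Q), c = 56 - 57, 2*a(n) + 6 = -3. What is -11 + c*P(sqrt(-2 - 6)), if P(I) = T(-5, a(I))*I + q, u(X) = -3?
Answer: -21 + 6*I*sqrt(2) ≈ -21.0 + 8.4853*I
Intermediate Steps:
a(n) = -9/2 (a(n) = -3 + (1/2)*(-3) = -3 - 3/2 = -9/2)
c = -1
T(v, Q) = -3
q = 10 (q = -5*(-2) = 10)
P(I) = 10 - 3*I (P(I) = -3*I + 10 = 10 - 3*I)
-11 + c*P(sqrt(-2 - 6)) = -11 - (10 - 3*sqrt(-2 - 6)) = -11 - (10 - 6*I*sqrt(2)) = -11 + (-10 + 6*I*sqrt(2)) = -21 + 6*I*sqrt(2)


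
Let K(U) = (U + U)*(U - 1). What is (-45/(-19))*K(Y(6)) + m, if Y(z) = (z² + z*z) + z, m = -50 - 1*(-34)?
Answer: 540236/19 ≈ 28433.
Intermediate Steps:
m = -16 (m = -50 + 34 = -16)
Y(z) = z + 2*z² (Y(z) = (z² + z²) + z = 2*z² + z = z + 2*z²)
K(U) = 2*U*(-1 + U) (K(U) = (2*U)*(-1 + U) = 2*U*(-1 + U))
(-45/(-19))*K(Y(6)) + m = (-45/(-19))*(2*(6*(1 + 2*6))*(-1 + 6*(1 + 2*6))) - 16 = (-45*(-1/19))*(2*(6*(1 + 12))*(-1 + 6*(1 + 12))) - 16 = 45*(2*(6*13)*(-1 + 6*13))/19 - 16 = 45*(2*78*(-1 + 78))/19 - 16 = 45*(2*78*77)/19 - 16 = (45/19)*12012 - 16 = 540540/19 - 16 = 540236/19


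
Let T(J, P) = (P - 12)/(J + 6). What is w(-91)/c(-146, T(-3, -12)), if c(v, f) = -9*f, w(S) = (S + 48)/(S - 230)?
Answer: 43/23112 ≈ 0.0018605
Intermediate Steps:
T(J, P) = (-12 + P)/(6 + J)
w(S) = (48 + S)/(-230 + S)
w(-91)/c(-146, T(-3, -12)) = ((48 - 91)/(-230 - 91))/((-9*(-12 - 12)/(6 - 3))) = (-43/(-321))/((-9*(-24)/3)) = (-1/321*(-43))/((-3*(-24))) = 43/(321*((-9*(-8)))) = (43/321)/72 = (43/321)*(1/72) = 43/23112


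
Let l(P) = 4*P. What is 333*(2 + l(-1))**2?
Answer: 1332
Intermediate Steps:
333*(2 + l(-1))**2 = 333*(2 + 4*(-1))**2 = 333*(2 - 4)**2 = 333*(-2)**2 = 333*4 = 1332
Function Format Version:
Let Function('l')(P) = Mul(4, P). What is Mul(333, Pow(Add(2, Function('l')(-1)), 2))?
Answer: 1332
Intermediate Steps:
Mul(333, Pow(Add(2, Function('l')(-1)), 2)) = Mul(333, Pow(Add(2, Mul(4, -1)), 2)) = Mul(333, Pow(Add(2, -4), 2)) = Mul(333, Pow(-2, 2)) = Mul(333, 4) = 1332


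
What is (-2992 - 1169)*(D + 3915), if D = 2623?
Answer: -27204618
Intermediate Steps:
(-2992 - 1169)*(D + 3915) = (-2992 - 1169)*(2623 + 3915) = -4161*6538 = -27204618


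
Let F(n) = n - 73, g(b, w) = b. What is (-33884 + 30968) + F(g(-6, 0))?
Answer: -2995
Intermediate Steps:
F(n) = -73 + n
(-33884 + 30968) + F(g(-6, 0)) = (-33884 + 30968) + (-73 - 6) = -2916 - 79 = -2995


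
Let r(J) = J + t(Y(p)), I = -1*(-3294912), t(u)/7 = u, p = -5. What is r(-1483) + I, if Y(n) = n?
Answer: 3293394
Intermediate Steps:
t(u) = 7*u
I = 3294912
r(J) = -35 + J (r(J) = J + 7*(-5) = J - 35 = -35 + J)
r(-1483) + I = (-35 - 1483) + 3294912 = -1518 + 3294912 = 3293394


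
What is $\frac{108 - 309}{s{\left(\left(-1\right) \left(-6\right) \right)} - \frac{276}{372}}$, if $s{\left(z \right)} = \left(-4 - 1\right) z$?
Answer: $\frac{6231}{953} \approx 6.5383$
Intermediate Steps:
$s{\left(z \right)} = - 5 z$
$\frac{108 - 309}{s{\left(\left(-1\right) \left(-6\right) \right)} - \frac{276}{372}} = \frac{108 - 309}{- 5 \left(\left(-1\right) \left(-6\right)\right) - \frac{276}{372}} = - \frac{201}{\left(-5\right) 6 - \frac{23}{31}} = - \frac{201}{-30 - \frac{23}{31}} = - \frac{201}{- \frac{953}{31}} = \left(-201\right) \left(- \frac{31}{953}\right) = \frac{6231}{953}$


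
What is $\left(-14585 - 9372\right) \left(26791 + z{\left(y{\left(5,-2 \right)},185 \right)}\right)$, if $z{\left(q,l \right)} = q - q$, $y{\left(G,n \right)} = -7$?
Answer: $-641831987$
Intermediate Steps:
$z{\left(q,l \right)} = 0$
$\left(-14585 - 9372\right) \left(26791 + z{\left(y{\left(5,-2 \right)},185 \right)}\right) = \left(-14585 - 9372\right) \left(26791 + 0\right) = \left(-23957\right) 26791 = -641831987$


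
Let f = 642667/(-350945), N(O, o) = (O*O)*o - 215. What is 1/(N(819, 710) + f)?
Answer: 350945/167134079497108 ≈ 2.0998e-9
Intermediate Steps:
N(O, o) = -215 + o*O² (N(O, o) = O²*o - 215 = o*O² - 215 = -215 + o*O²)
f = -642667/350945 (f = 642667*(-1/350945) = -642667/350945 ≈ -1.8312)
1/(N(819, 710) + f) = 1/((-215 + 710*819²) - 642667/350945) = 1/((-215 + 710*670761) - 642667/350945) = 1/((-215 + 476240310) - 642667/350945) = 1/(476240095 - 642667/350945) = 1/(167134079497108/350945) = 350945/167134079497108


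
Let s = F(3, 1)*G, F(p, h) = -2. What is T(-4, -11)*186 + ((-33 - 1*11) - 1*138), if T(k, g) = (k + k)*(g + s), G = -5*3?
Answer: -28454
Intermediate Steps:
G = -15
s = 30 (s = -2*(-15) = 30)
T(k, g) = 2*k*(30 + g) (T(k, g) = (k + k)*(g + 30) = (2*k)*(30 + g) = 2*k*(30 + g))
T(-4, -11)*186 + ((-33 - 1*11) - 1*138) = (2*(-4)*(30 - 11))*186 + ((-33 - 1*11) - 1*138) = (2*(-4)*19)*186 + ((-33 - 11) - 138) = -152*186 + (-44 - 138) = -28272 - 182 = -28454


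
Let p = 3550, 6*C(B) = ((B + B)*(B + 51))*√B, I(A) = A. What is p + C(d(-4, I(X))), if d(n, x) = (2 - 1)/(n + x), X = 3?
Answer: 3550 - 50*I/3 ≈ 3550.0 - 16.667*I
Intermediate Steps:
d(n, x) = 1/(n + x)
C(B) = B^(3/2)*(51 + B)/3 (C(B) = (((B + B)*(B + 51))*√B)/6 = (((2*B)*(51 + B))*√B)/6 = ((2*B*(51 + B))*√B)/6 = (2*B^(3/2)*(51 + B))/6 = B^(3/2)*(51 + B)/3)
p + C(d(-4, I(X))) = 3550 + (1/(-4 + 3))^(3/2)*(51 + 1/(-4 + 3))/3 = 3550 + (1/(-1))^(3/2)*(51 + 1/(-1))/3 = 3550 + (-1)^(3/2)*(51 - 1)/3 = 3550 + (⅓)*(-I)*50 = 3550 - 50*I/3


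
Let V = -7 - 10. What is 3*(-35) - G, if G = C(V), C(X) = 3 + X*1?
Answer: -91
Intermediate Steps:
V = -17
C(X) = 3 + X
G = -14 (G = 3 - 17 = -14)
3*(-35) - G = 3*(-35) - 1*(-14) = -105 + 14 = -91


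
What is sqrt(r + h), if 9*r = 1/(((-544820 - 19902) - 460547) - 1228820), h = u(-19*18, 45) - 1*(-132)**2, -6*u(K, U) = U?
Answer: I*sqrt(3188448306694921170)/13524534 ≈ 132.03*I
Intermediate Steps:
u(K, U) = -U/6
h = -34863/2 (h = -1/6*45 - 1*(-132)**2 = -15/2 - 1*17424 = -15/2 - 17424 = -34863/2 ≈ -17432.)
r = -1/20286801 (r = 1/(9*(((-544820 - 19902) - 460547) - 1228820)) = 1/(9*((-564722 - 460547) - 1228820)) = 1/(9*(-1025269 - 1228820)) = (1/9)/(-2254089) = (1/9)*(-1/2254089) = -1/20286801 ≈ -4.9293e-8)
sqrt(r + h) = sqrt(-1/20286801 - 34863/2) = sqrt(-707258743265/40573602) = I*sqrt(3188448306694921170)/13524534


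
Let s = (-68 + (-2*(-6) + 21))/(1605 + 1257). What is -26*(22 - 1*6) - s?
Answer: -1190557/2862 ≈ -415.99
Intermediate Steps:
s = -35/2862 (s = (-68 + (12 + 21))/2862 = (-68 + 33)*(1/2862) = -35*1/2862 = -35/2862 ≈ -0.012229)
-26*(22 - 1*6) - s = -26*(22 - 1*6) - 1*(-35/2862) = -26*(22 - 6) + 35/2862 = -26*16 + 35/2862 = -416 + 35/2862 = -1190557/2862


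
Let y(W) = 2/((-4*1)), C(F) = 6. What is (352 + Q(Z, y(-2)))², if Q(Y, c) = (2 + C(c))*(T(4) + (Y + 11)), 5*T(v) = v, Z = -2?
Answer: 4631104/25 ≈ 1.8524e+5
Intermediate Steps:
y(W) = -½ (y(W) = 2/(-4) = 2*(-¼) = -½)
T(v) = v/5
Q(Y, c) = 472/5 + 8*Y (Q(Y, c) = (2 + 6)*((⅕)*4 + (Y + 11)) = 8*(⅘ + (11 + Y)) = 8*(59/5 + Y) = 472/5 + 8*Y)
(352 + Q(Z, y(-2)))² = (352 + (472/5 + 8*(-2)))² = (352 + (472/5 - 16))² = (352 + 392/5)² = (2152/5)² = 4631104/25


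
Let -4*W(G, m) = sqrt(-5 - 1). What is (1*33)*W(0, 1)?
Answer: -33*I*sqrt(6)/4 ≈ -20.208*I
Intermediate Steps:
W(G, m) = -I*sqrt(6)/4 (W(G, m) = -sqrt(-5 - 1)/4 = -I*sqrt(6)/4)
(1*33)*W(0, 1) = (1*33)*(-I*sqrt(6)/4) = 33*(-I*sqrt(6)/4) = -33*I*sqrt(6)/4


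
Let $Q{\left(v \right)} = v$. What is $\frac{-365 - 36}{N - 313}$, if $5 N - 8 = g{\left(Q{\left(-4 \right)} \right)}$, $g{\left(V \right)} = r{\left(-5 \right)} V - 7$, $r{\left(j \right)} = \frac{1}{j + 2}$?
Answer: $\frac{6015}{4688} \approx 1.2831$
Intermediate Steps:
$r{\left(j \right)} = \frac{1}{2 + j}$
$g{\left(V \right)} = -7 - \frac{V}{3}$ ($g{\left(V \right)} = \frac{V}{2 - 5} - 7 = \frac{V}{-3} - 7 = - \frac{V}{3} - 7 = -7 - \frac{V}{3}$)
$N = \frac{7}{15}$ ($N = \frac{8}{5} + \frac{-7 - - \frac{4}{3}}{5} = \frac{8}{5} + \frac{-7 + \frac{4}{3}}{5} = \frac{8}{5} + \frac{1}{5} \left(- \frac{17}{3}\right) = \frac{8}{5} - \frac{17}{15} = \frac{7}{15} \approx 0.46667$)
$\frac{-365 - 36}{N - 313} = \frac{-365 - 36}{\frac{7}{15} - 313} = - \frac{401}{\frac{7}{15} - 313} = - \frac{401}{- \frac{4688}{15}} = \left(-401\right) \left(- \frac{15}{4688}\right) = \frac{6015}{4688}$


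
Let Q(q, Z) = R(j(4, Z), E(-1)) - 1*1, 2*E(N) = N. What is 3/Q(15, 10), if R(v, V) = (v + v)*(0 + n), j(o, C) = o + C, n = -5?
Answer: -1/47 ≈ -0.021277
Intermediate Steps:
E(N) = N/2
j(o, C) = C + o
R(v, V) = -10*v (R(v, V) = (v + v)*(0 - 5) = (2*v)*(-5) = -10*v)
Q(q, Z) = -41 - 10*Z (Q(q, Z) = -10*(Z + 4) - 1*1 = -10*(4 + Z) - 1 = (-40 - 10*Z) - 1 = -41 - 10*Z)
3/Q(15, 10) = 3/(-41 - 10*10) = 3/(-41 - 100) = 3/(-141) = -1/141*3 = -1/47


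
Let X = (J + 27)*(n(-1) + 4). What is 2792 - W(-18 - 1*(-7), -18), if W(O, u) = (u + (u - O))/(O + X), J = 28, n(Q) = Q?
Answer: 429993/154 ≈ 2792.2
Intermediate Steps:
X = 165 (X = (28 + 27)*(-1 + 4) = 55*3 = 165)
W(O, u) = (-O + 2*u)/(165 + O) (W(O, u) = (u + (u - O))/(O + 165) = (-O + 2*u)/(165 + O))
2792 - W(-18 - 1*(-7), -18) = 2792 - (-(-18 - 1*(-7)) + 2*(-18))/(165 + (-18 - 1*(-7))) = 2792 - (-(-18 + 7) - 36)/(165 + (-18 + 7)) = 2792 - (-1*(-11) - 36)/(165 - 11) = 2792 - (11 - 36)/154 = 2792 - (-25)/154 = 2792 - 1*(-25/154) = 2792 + 25/154 = 429993/154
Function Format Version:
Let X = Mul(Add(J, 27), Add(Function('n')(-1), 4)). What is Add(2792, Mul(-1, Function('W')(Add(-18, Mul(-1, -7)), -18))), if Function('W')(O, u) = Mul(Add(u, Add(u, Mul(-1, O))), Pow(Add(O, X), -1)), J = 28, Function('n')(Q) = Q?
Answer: Rational(429993, 154) ≈ 2792.2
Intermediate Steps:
X = 165 (X = Mul(Add(28, 27), Add(-1, 4)) = Mul(55, 3) = 165)
Function('W')(O, u) = Mul(Pow(Add(165, O), -1), Add(Mul(-1, O), Mul(2, u))) (Function('W')(O, u) = Mul(Add(u, Add(u, Mul(-1, O))), Pow(Add(O, 165), -1)) = Mul(Add(Mul(-1, O), Mul(2, u)), Pow(Add(165, O), -1)) = Mul(Pow(Add(165, O), -1), Add(Mul(-1, O), Mul(2, u))))
Add(2792, Mul(-1, Function('W')(Add(-18, Mul(-1, -7)), -18))) = Add(2792, Mul(-1, Mul(Pow(Add(165, Add(-18, Mul(-1, -7))), -1), Add(Mul(-1, Add(-18, Mul(-1, -7))), Mul(2, -18))))) = Add(2792, Mul(-1, Mul(Pow(Add(165, Add(-18, 7)), -1), Add(Mul(-1, Add(-18, 7)), -36)))) = Add(2792, Mul(-1, Mul(Pow(Add(165, -11), -1), Add(Mul(-1, -11), -36)))) = Add(2792, Mul(-1, Mul(Pow(154, -1), Add(11, -36)))) = Add(2792, Mul(-1, Mul(Rational(1, 154), -25))) = Add(2792, Mul(-1, Rational(-25, 154))) = Add(2792, Rational(25, 154)) = Rational(429993, 154)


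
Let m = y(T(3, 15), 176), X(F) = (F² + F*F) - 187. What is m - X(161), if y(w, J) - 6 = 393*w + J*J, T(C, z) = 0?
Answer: -20673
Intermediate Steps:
X(F) = -187 + 2*F² (X(F) = (F² + F²) - 187 = 2*F² - 187 = -187 + 2*F²)
y(w, J) = 6 + J² + 393*w (y(w, J) = 6 + (393*w + J*J) = 6 + (393*w + J²) = 6 + (J² + 393*w) = 6 + J² + 393*w)
m = 30982 (m = 6 + 176² + 393*0 = 6 + 30976 + 0 = 30982)
m - X(161) = 30982 - (-187 + 2*161²) = 30982 - (-187 + 2*25921) = 30982 - (-187 + 51842) = 30982 - 1*51655 = 30982 - 51655 = -20673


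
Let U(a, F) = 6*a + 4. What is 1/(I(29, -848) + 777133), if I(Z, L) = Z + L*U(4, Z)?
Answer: 1/753418 ≈ 1.3273e-6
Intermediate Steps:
U(a, F) = 4 + 6*a
I(Z, L) = Z + 28*L (I(Z, L) = Z + L*(4 + 6*4) = Z + L*(4 + 24) = Z + L*28 = Z + 28*L)
1/(I(29, -848) + 777133) = 1/((29 + 28*(-848)) + 777133) = 1/((29 - 23744) + 777133) = 1/(-23715 + 777133) = 1/753418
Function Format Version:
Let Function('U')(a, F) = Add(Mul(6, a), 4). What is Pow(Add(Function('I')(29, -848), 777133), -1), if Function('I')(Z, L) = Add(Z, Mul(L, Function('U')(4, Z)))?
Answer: Rational(1, 753418) ≈ 1.3273e-6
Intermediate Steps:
Function('U')(a, F) = Add(4, Mul(6, a))
Function('I')(Z, L) = Add(Z, Mul(28, L)) (Function('I')(Z, L) = Add(Z, Mul(L, Add(4, Mul(6, 4)))) = Add(Z, Mul(L, Add(4, 24))) = Add(Z, Mul(L, 28)) = Add(Z, Mul(28, L)))
Pow(Add(Function('I')(29, -848), 777133), -1) = Pow(Add(Add(29, Mul(28, -848)), 777133), -1) = Pow(Add(Add(29, -23744), 777133), -1) = Pow(Add(-23715, 777133), -1) = Pow(753418, -1) = Rational(1, 753418)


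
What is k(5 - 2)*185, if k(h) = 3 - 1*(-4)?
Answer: 1295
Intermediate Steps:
k(h) = 7 (k(h) = 3 + 4 = 7)
k(5 - 2)*185 = 7*185 = 1295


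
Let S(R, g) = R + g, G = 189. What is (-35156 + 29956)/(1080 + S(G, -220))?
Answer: -5200/1049 ≈ -4.9571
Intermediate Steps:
(-35156 + 29956)/(1080 + S(G, -220)) = (-35156 + 29956)/(1080 + (189 - 220)) = -5200/(1080 - 31) = -5200/1049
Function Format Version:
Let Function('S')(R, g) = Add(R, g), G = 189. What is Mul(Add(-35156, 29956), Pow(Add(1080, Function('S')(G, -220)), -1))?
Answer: Rational(-5200, 1049) ≈ -4.9571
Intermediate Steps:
Mul(Add(-35156, 29956), Pow(Add(1080, Function('S')(G, -220)), -1)) = Mul(Add(-35156, 29956), Pow(Add(1080, Add(189, -220)), -1)) = Mul(-5200, Pow(Add(1080, -31), -1)) = Mul(-5200, Pow(1049, -1)) = Mul(-5200, Rational(1, 1049)) = Rational(-5200, 1049)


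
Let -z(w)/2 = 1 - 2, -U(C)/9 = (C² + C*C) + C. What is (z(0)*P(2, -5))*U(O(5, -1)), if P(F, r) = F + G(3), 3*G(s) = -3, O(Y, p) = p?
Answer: -18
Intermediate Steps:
G(s) = -1 (G(s) = (⅓)*(-3) = -1)
U(C) = -18*C² - 9*C (U(C) = -9*((C² + C*C) + C) = -9*((C² + C²) + C) = -9*(2*C² + C) = -9*(C + 2*C²) = -18*C² - 9*C)
z(w) = 2 (z(w) = -2*(1 - 2) = -2*(-1) = 2)
P(F, r) = -1 + F (P(F, r) = F - 1 = -1 + F)
(z(0)*P(2, -5))*U(O(5, -1)) = (2*(-1 + 2))*(-9*(-1)*(1 + 2*(-1))) = (2*1)*(-9*(-1)*(1 - 2)) = 2*(-9*(-1)*(-1)) = 2*(-9) = -18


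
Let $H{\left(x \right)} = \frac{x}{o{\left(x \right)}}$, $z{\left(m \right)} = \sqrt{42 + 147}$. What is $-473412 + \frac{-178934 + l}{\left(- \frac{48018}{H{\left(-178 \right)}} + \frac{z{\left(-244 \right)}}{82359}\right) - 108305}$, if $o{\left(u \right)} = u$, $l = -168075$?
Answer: $- \frac{2906306098628368322318439}{6139091798074810580} + \frac{3175479359 \sqrt{21}}{6139091798074810580} \approx -4.7341 \cdot 10^{5}$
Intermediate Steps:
$z{\left(m \right)} = 3 \sqrt{21}$ ($z{\left(m \right)} = \sqrt{189} = 3 \sqrt{21}$)
$H{\left(x \right)} = 1$ ($H{\left(x \right)} = \frac{x}{x} = 1$)
$-473412 + \frac{-178934 + l}{\left(- \frac{48018}{H{\left(-178 \right)}} + \frac{z{\left(-244 \right)}}{82359}\right) - 108305} = -473412 + \frac{-178934 - 168075}{\left(- \frac{48018}{1} + \frac{3 \sqrt{21}}{82359}\right) - 108305} = -473412 - \frac{347009}{\left(\left(-48018\right) 1 + 3 \sqrt{21} \cdot \frac{1}{82359}\right) - 108305} = -473412 - \frac{347009}{\left(-48018 + \frac{\sqrt{21}}{27453}\right) - 108305} = -473412 - \frac{347009}{-156323 + \frac{\sqrt{21}}{27453}}$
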